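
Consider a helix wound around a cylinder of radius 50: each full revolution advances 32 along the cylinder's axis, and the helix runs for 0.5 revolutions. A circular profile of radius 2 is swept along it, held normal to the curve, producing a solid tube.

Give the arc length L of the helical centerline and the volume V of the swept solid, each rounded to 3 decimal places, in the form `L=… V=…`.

L=157.892 V=1984.134

2πR = 2π·50 = 314.159265
per-turn = √(314.159265² + 32²) = √(98696.0440 + 1024) = √99720.0440 = 315.784806
L = 0.5 × 315.784806 = 157.892403
V = π·2² × L = 12.566371 × 157.892403 = 1984.134456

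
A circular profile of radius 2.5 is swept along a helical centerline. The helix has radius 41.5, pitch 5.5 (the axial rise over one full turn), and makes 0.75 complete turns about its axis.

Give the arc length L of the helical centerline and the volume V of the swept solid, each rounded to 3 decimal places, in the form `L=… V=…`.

2πR = 2π·41.5 = 260.752190
per-turn = √(260.752190² + 5.5²) = √(67991.7047 + 30.25) = √68021.9547 = 260.810189
L = 0.75 × 260.810189 = 195.607642
V = π·2.5² × L = 19.634954 × 195.607642 = 3840.747065

L=195.608 V=3840.747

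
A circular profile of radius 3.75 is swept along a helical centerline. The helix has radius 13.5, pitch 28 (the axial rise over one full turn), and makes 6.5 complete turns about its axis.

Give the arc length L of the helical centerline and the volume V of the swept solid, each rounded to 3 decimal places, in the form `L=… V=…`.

2πR = 2π·13.5 = 84.823002
per-turn = √(84.823002² + 28²) = √(7194.9416 + 784) = √7978.9416 = 89.324922
L = 6.5 × 89.324922 = 580.611990
V = π·3.75² × L = 44.178647 × 580.611990 = 25650.651972

L=580.612 V=25650.652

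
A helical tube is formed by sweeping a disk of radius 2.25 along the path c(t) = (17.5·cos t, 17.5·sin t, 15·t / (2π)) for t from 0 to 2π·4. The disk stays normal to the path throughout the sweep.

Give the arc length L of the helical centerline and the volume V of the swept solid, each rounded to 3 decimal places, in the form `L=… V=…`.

2πR = 2π·17.5 = 109.955743
per-turn = √(109.955743² + 15²) = √(12090.2654 + 225) = √12315.2654 = 110.974165
L = 4 × 110.974165 = 443.896662
V = π·2.25² × L = 15.904313 × 443.896662 = 7059.871362

L=443.897 V=7059.871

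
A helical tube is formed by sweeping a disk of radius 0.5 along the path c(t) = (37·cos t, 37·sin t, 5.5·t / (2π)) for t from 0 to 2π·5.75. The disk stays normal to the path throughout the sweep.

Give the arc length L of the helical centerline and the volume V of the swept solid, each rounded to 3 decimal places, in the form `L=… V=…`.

L=1337.122 V=1050.173

2πR = 2π·37 = 232.477856
per-turn = √(232.477856² + 5.5²) = √(54045.9537 + 30.25) = √54076.2037 = 232.542907
L = 5.75 × 232.542907 = 1337.121717
V = π·0.5² × L = 0.785398 × 1337.121717 = 1050.172940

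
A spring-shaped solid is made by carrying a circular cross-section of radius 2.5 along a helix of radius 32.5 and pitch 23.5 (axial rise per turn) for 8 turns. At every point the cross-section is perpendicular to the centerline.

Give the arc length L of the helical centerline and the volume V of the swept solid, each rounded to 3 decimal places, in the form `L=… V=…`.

2πR = 2π·32.5 = 204.203522
per-turn = √(204.203522² + 23.5²) = √(41699.0786 + 552.25) = √42251.3286 = 205.551280
L = 8 × 205.551280 = 1644.410238
V = π·2.5² × L = 19.634954 × 1644.410238 = 32287.919515

L=1644.410 V=32287.920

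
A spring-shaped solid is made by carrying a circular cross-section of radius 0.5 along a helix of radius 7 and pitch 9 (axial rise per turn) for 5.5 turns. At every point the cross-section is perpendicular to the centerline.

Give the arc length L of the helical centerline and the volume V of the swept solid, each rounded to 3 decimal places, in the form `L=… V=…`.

L=246.915 V=193.927

2πR = 2π·7 = 43.982297
per-turn = √(43.982297² + 9²) = √(1934.4425 + 81) = √2015.4425 = 44.893680
L = 5.5 × 44.893680 = 246.915237
V = π·0.5² × L = 0.785398 × 246.915237 = 193.926774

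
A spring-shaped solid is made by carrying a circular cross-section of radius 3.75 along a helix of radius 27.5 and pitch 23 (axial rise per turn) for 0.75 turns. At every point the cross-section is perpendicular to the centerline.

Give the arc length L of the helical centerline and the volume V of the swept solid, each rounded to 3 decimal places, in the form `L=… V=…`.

L=130.734 V=5775.640

2πR = 2π·27.5 = 172.787596
per-turn = √(172.787596² + 23²) = √(29855.5533 + 529) = √30384.5533 = 174.311656
L = 0.75 × 174.311656 = 130.733742
V = π·3.75² × L = 44.178647 × 130.733742 = 5775.639789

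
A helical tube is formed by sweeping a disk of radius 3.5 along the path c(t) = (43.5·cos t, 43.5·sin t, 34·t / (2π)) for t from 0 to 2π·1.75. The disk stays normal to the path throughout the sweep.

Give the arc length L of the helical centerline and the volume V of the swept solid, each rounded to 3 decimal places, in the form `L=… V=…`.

2πR = 2π·43.5 = 273.318561
per-turn = √(273.318561² + 34²) = √(74703.0357 + 1156) = √75859.0357 = 275.425191
L = 1.75 × 275.425191 = 481.994084
V = π·3.5² × L = 38.484510 × 481.994084 = 18549.306143

L=481.994 V=18549.306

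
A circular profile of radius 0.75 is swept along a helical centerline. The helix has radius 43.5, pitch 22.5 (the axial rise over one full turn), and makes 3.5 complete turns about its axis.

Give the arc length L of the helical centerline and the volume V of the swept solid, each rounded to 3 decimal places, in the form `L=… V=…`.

2πR = 2π·43.5 = 273.318561
per-turn = √(273.318561² + 22.5²) = √(74703.0357 + 506.25) = √75209.2857 = 274.243114
L = 3.5 × 274.243114 = 959.850900
V = π·0.75² × L = 1.767146 × 959.850900 = 1696.196551

L=959.851 V=1696.197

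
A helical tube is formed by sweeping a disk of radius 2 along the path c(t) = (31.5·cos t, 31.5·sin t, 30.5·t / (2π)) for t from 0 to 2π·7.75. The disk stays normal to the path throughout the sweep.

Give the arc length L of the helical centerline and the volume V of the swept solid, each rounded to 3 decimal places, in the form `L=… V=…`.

2πR = 2π·31.5 = 197.920337
per-turn = √(197.920337² + 30.5²) = √(39172.4599 + 930.25) = √40102.7099 = 200.256610
L = 7.75 × 200.256610 = 1551.988728
V = π·2² × L = 12.566371 × 1551.988728 = 19502.865544

L=1551.989 V=19502.866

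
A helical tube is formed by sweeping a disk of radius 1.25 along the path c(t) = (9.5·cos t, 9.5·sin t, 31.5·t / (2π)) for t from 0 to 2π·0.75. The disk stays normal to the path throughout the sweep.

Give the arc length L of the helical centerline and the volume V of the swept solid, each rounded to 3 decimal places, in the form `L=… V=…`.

L=50.619 V=248.476

2πR = 2π·9.5 = 59.690260
per-turn = √(59.690260² + 31.5²) = √(3562.9272 + 992.25) = √4555.1772 = 67.492053
L = 0.75 × 67.492053 = 50.619040
V = π·1.25² × L = 4.908739 × 50.619040 = 248.475630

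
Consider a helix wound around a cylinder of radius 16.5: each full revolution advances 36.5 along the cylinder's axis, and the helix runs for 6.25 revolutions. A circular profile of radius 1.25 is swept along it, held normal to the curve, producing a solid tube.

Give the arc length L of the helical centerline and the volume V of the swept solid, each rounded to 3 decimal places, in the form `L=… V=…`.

L=686.939 V=3372.002

2πR = 2π·16.5 = 103.672558
per-turn = √(103.672558² + 36.5²) = √(10747.9992 + 1332.25) = √12080.2492 = 109.910187
L = 6.25 × 109.910187 = 686.938668
V = π·1.25² × L = 4.908739 × 686.938668 = 3372.002303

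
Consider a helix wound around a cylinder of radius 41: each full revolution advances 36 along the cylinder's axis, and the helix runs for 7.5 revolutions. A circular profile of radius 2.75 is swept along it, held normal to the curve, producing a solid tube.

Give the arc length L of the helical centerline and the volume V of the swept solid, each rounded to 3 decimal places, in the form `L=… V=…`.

2πR = 2π·41 = 257.610598
per-turn = √(257.610598² + 36²) = √(66363.2200 + 1296) = √67659.2200 = 260.113860
L = 7.5 × 260.113860 = 1950.853948
V = π·2.75² × L = 23.758294 × 1950.853948 = 46348.962500

L=1950.854 V=46348.963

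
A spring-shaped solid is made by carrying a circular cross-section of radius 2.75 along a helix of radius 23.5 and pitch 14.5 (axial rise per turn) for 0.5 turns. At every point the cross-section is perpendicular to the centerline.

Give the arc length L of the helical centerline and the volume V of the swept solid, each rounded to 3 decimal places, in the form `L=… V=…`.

2πR = 2π·23.5 = 147.654855
per-turn = √(147.654855² + 14.5²) = √(21801.9561 + 210.25) = √22012.2061 = 148.365111
L = 0.5 × 148.365111 = 74.182555
V = π·2.75² × L = 23.758294 × 74.182555 = 1762.450994

L=74.183 V=1762.451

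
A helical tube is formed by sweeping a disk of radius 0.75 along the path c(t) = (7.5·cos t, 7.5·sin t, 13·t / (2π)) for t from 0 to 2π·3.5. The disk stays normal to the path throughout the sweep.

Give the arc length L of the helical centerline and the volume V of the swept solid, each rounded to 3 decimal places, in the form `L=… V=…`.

2πR = 2π·7.5 = 47.123890
per-turn = √(47.123890² + 13²) = √(2220.6610 + 169) = √2389.6610 = 48.884159
L = 3.5 × 48.884159 = 171.094556
V = π·0.75² × L = 1.767146 × 171.094556 = 302.349038

L=171.095 V=302.349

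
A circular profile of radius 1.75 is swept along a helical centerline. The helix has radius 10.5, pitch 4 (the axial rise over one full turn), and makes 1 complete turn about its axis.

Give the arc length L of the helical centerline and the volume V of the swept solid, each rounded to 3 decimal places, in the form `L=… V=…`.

L=66.095 V=635.905

2πR = 2π·10.5 = 65.973446
per-turn = √(65.973446² + 4²) = √(4352.4955 + 16) = √4368.4955 = 66.094595
L = 1 × 66.094595 = 66.094595
V = π·1.75² × L = 9.621128 × 66.094595 = 635.904529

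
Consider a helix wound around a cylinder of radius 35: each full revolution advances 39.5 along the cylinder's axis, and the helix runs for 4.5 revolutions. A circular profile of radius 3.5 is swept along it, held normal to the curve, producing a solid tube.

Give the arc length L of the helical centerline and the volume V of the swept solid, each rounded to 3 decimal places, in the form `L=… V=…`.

L=1005.438 V=38693.808

2πR = 2π·35 = 219.911486
per-turn = √(219.911486² + 39.5²) = √(48361.0616 + 1560.25) = √49921.3116 = 223.430776
L = 4.5 × 223.430776 = 1005.438491
V = π·3.5² × L = 38.484510 × 1005.438491 = 38693.807668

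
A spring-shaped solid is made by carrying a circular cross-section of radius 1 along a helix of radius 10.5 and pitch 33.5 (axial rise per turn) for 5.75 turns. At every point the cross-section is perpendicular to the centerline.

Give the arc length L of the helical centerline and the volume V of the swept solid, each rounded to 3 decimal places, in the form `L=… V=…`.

2πR = 2π·10.5 = 65.973446
per-turn = √(65.973446² + 33.5²) = √(4352.4955 + 1122.25) = √5474.7455 = 73.991523
L = 5.75 × 73.991523 = 425.451260
V = π·1² × L = 3.141593 × 425.451260 = 1336.594552

L=425.451 V=1336.595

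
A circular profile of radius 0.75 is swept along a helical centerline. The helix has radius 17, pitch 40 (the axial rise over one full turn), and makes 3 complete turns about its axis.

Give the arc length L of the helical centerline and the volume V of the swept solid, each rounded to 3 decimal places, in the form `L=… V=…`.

L=342.174 V=604.672

2πR = 2π·17 = 106.814150
per-turn = √(106.814150² + 40²) = √(11409.2627 + 1600) = √13009.2627 = 114.058155
L = 3 × 114.058155 = 342.174465
V = π·0.75² × L = 1.767146 × 342.174465 = 604.672191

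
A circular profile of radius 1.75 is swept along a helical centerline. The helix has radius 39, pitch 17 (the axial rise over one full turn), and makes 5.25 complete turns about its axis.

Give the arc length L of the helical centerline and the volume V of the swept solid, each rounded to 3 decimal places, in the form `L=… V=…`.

2πR = 2π·39 = 245.044227
per-turn = √(245.044227² + 17²) = √(60046.6732 + 289) = √60335.6732 = 245.633209
L = 5.25 × 245.633209 = 1289.574345
V = π·1.75² × L = 9.621128 × 1289.574345 = 12407.159198

L=1289.574 V=12407.159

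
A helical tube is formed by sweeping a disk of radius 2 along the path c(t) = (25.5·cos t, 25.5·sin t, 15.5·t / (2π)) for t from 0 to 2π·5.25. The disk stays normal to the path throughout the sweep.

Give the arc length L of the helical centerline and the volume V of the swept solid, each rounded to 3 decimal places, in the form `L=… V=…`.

2πR = 2π·25.5 = 160.221225
per-turn = √(160.221225² + 15.5²) = √(25670.8410 + 240.25) = √25911.0910 = 160.969224
L = 5.25 × 160.969224 = 845.088426
V = π·2² × L = 12.566371 × 845.088426 = 10619.694357

L=845.088 V=10619.694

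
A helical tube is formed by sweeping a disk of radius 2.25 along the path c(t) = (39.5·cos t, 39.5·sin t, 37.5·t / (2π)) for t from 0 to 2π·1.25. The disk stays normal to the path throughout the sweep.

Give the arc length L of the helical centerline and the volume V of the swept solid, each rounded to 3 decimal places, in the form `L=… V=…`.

L=313.754 V=4990.036

2πR = 2π·39.5 = 248.185820
per-turn = √(248.185820² + 37.5²) = √(61596.2011 + 1406.25) = √63002.4511 = 251.002891
L = 1.25 × 251.002891 = 313.753613
V = π·2.25² × L = 15.904313 × 313.753613 = 4990.035609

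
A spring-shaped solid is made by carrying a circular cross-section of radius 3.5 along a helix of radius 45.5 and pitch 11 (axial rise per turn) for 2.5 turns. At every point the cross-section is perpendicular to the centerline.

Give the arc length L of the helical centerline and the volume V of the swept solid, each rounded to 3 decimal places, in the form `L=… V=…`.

L=715.241 V=27525.707

2πR = 2π·45.5 = 285.884931
per-turn = √(285.884931² + 11²) = √(81730.1940 + 121) = √81851.1940 = 286.096477
L = 2.5 × 286.096477 = 715.241192
V = π·3.5² × L = 38.484510 × 715.241192 = 27525.706812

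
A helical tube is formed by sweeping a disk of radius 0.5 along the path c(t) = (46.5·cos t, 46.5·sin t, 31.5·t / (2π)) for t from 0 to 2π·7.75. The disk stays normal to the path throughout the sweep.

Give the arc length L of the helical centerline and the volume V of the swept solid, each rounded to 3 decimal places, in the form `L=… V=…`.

2πR = 2π·46.5 = 292.168117
per-turn = √(292.168117² + 31.5²) = √(85362.2085 + 992.25) = √86354.4585 = 293.861291
L = 7.75 × 293.861291 = 2277.425007
V = π·0.5² × L = 0.785398 × 2277.425007 = 1788.685418

L=2277.425 V=1788.685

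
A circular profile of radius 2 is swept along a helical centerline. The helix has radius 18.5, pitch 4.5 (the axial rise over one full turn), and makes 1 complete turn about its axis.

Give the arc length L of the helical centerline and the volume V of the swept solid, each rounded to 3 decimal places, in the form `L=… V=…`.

2πR = 2π·18.5 = 116.238928
per-turn = √(116.238928² + 4.5²) = √(13511.4884 + 20.25) = √13531.7384 = 116.326001
L = 1 × 116.326001 = 116.326001
V = π·2² × L = 12.566371 × 116.326001 = 1461.795636

L=116.326 V=1461.796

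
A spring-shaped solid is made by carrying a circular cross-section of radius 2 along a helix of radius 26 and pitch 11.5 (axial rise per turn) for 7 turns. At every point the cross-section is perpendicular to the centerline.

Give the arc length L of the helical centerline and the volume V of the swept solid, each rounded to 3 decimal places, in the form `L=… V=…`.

2πR = 2π·26 = 163.362818
per-turn = √(163.362818² + 11.5²) = √(26687.4103 + 132.25) = √26819.6603 = 163.767092
L = 7 × 163.767092 = 1146.369641
V = π·2² × L = 12.566371 × 1146.369641 = 14405.705775

L=1146.370 V=14405.706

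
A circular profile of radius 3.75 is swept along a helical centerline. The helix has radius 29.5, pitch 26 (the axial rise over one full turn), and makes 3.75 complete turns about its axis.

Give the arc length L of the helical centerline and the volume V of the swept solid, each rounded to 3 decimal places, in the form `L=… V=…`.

2πR = 2π·29.5 = 185.353967
per-turn = √(185.353967² + 26²) = √(34356.0929 + 676) = √35032.0929 = 187.168622
L = 3.75 × 187.168622 = 701.882331
V = π·3.75² × L = 44.178647 × 701.882331 = 31008.211524

L=701.882 V=31008.212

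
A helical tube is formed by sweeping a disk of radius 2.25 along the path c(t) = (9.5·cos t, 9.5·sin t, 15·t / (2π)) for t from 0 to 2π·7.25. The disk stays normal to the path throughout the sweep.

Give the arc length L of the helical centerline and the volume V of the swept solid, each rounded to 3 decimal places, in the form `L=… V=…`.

L=446.210 V=7096.656

2πR = 2π·9.5 = 59.690260
per-turn = √(59.690260² + 15²) = √(3562.9272 + 225) = √3787.9272 = 61.546139
L = 7.25 × 61.546139 = 446.209506
V = π·2.25² × L = 15.904313 × 446.209506 = 7096.655555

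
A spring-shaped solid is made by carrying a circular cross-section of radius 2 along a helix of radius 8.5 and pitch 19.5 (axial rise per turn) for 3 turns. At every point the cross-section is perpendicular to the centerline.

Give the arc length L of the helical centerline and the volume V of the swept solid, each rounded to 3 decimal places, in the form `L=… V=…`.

2πR = 2π·8.5 = 53.407075
per-turn = √(53.407075² + 19.5²) = √(2852.3157 + 380.25) = √3232.5657 = 56.855656
L = 3 × 56.855656 = 170.566969
V = π·2² × L = 12.566371 × 170.566969 = 2143.407752

L=170.567 V=2143.408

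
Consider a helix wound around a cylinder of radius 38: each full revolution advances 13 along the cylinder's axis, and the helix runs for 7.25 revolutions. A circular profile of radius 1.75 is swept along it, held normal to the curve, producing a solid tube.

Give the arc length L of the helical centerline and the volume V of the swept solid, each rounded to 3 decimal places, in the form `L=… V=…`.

L=1733.582 V=16679.009

2πR = 2π·38 = 238.761042
per-turn = √(238.761042² + 13²) = √(57006.8350 + 169) = √57175.8350 = 239.114690
L = 7.25 × 239.114690 = 1733.581503
V = π·1.75² × L = 9.621128 × 1733.581503 = 16679.008677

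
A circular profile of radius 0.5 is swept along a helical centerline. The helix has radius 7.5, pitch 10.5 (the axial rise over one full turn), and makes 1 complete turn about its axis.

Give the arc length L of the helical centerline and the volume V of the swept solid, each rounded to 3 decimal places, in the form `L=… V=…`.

2πR = 2π·7.5 = 47.123890
per-turn = √(47.123890² + 10.5²) = √(2220.6610 + 110.25) = √2330.9110 = 48.279509
L = 1 × 48.279509 = 48.279509
V = π·0.5² × L = 0.785398 × 48.279509 = 37.918638

L=48.280 V=37.919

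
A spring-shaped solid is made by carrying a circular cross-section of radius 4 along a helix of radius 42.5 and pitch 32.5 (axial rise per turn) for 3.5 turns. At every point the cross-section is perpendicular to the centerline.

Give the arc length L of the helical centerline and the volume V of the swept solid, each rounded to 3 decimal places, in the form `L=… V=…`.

2πR = 2π·42.5 = 267.035376
per-turn = √(267.035376² + 32.5²) = √(71307.8918 + 1056.25) = √72364.1418 = 269.005840
L = 3.5 × 269.005840 = 941.520439
V = π·4² × L = 50.265482 × 941.520439 = 47325.979109

L=941.520 V=47325.979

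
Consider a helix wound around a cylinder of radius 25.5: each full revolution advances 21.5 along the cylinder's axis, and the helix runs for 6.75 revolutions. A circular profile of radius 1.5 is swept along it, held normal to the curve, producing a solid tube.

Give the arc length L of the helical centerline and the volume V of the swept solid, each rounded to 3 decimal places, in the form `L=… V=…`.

2πR = 2π·25.5 = 160.221225
per-turn = √(160.221225² + 21.5²) = √(25670.8410 + 462.25) = √26133.0910 = 161.657326
L = 6.75 × 161.657326 = 1091.186950
V = π·1.5² × L = 7.068583 × 1091.186950 = 7713.146041

L=1091.187 V=7713.146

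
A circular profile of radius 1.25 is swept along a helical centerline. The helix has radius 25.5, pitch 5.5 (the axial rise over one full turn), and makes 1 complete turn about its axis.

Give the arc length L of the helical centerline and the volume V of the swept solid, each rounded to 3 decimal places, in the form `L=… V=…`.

L=160.316 V=786.947

2πR = 2π·25.5 = 160.221225
per-turn = √(160.221225² + 5.5²) = √(25670.8410 + 30.25) = √25701.0910 = 160.315598
L = 1 × 160.315598 = 160.315598
V = π·1.25² × L = 4.908739 × 160.315598 = 786.947353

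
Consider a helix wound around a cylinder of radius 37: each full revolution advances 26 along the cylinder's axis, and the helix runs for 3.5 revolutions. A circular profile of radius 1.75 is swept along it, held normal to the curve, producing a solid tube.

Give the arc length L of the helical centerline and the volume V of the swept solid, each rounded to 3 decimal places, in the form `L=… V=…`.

2πR = 2π·37 = 232.477856
per-turn = √(232.477856² + 26²) = √(54045.9537 + 676) = √54721.9537 = 233.927240
L = 3.5 × 233.927240 = 818.745341
V = π·1.75² × L = 9.621128 × 818.745341 = 7877.253314

L=818.745 V=7877.253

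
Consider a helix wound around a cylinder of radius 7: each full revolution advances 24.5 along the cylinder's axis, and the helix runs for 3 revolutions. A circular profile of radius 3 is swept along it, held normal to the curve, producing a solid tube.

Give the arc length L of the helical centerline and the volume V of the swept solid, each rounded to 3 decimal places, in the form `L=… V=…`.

2πR = 2π·7 = 43.982297
per-turn = √(43.982297² + 24.5²) = √(1934.4425 + 600.25) = √2534.6925 = 50.345729
L = 3 × 50.345729 = 151.037188
V = π·3² × L = 28.274334 × 151.037188 = 4270.475883

L=151.037 V=4270.476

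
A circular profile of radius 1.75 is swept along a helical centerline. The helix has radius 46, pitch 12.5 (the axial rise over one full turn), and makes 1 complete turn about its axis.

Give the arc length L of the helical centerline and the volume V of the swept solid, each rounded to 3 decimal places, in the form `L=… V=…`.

2πR = 2π·46 = 289.026524
per-turn = √(289.026524² + 12.5²) = √(83536.3317 + 156.25) = √83692.5817 = 289.296702
L = 1 × 289.296702 = 289.296702
V = π·1.75² × L = 9.621128 × 289.296702 = 2783.360453

L=289.297 V=2783.360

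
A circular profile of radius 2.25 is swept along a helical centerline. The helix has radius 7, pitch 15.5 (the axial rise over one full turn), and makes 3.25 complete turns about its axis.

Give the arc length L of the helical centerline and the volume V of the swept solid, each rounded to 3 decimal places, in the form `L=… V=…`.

2πR = 2π·7 = 43.982297
per-turn = √(43.982297² + 15.5²) = √(1934.4425 + 240.25) = √2174.6925 = 46.633598
L = 3.25 × 46.633598 = 151.559194
V = π·2.25² × L = 15.904313 × 151.559194 = 2410.444823

L=151.559 V=2410.445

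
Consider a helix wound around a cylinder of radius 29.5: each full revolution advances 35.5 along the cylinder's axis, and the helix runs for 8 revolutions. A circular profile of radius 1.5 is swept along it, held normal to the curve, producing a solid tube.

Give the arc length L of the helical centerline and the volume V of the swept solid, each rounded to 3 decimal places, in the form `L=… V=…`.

L=1509.783 V=10672.030

2πR = 2π·29.5 = 185.353967
per-turn = √(185.353967² + 35.5²) = √(34356.0929 + 1260.25) = √35616.3429 = 188.722926
L = 8 × 188.722926 = 1509.783411
V = π·1.5² × L = 7.068583 × 1509.783411 = 10672.030060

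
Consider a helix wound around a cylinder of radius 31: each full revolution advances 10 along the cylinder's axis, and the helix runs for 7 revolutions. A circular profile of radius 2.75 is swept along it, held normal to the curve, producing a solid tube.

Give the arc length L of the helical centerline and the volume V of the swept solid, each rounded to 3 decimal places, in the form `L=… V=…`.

L=1365.247 V=32435.939

2πR = 2π·31 = 194.778745
per-turn = √(194.778745² + 10²) = √(37938.7593 + 100) = √38038.7593 = 195.035277
L = 7 × 195.035277 = 1365.246940
V = π·2.75² × L = 23.758294 × 1365.246940 = 32435.938782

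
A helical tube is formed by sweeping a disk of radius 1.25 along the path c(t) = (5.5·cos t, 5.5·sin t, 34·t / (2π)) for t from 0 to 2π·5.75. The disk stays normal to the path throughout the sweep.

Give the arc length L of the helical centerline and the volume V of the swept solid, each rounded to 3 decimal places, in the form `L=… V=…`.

L=278.755 V=1368.334

2πR = 2π·5.5 = 34.557519
per-turn = √(34.557519² + 34²) = √(1194.2221 + 1156) = √2350.2221 = 48.479090
L = 5.75 × 48.479090 = 278.754765
V = π·1.25² × L = 4.908739 × 278.754765 = 1368.334255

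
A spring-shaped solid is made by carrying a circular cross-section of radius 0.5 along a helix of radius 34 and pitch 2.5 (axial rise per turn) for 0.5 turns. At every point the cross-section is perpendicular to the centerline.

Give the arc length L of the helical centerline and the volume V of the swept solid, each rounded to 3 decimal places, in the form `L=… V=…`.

2πR = 2π·34 = 213.628300
per-turn = √(213.628300² + 2.5²) = √(45637.0508 + 6.25) = √45643.3008 = 213.642928
L = 0.5 × 213.642928 = 106.821464
V = π·0.5² × L = 0.785398 × 106.821464 = 83.897382

L=106.821 V=83.897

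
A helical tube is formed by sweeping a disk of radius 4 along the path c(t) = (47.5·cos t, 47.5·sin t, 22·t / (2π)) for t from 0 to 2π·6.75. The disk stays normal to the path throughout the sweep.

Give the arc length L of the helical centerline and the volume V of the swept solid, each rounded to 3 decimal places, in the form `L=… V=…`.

L=2020.012 V=101536.884

2πR = 2π·47.5 = 298.451302
per-turn = √(298.451302² + 22²) = √(89073.1797 + 484) = √89557.1797 = 299.261056
L = 6.75 × 299.261056 = 2020.012129
V = π·4² × L = 50.265482 × 2020.012129 = 101536.884230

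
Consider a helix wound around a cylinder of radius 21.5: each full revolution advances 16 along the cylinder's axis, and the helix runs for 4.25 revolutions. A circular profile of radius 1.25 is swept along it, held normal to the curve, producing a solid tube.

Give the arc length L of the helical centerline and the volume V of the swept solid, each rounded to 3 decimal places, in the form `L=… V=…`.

L=578.139 V=2837.933

2πR = 2π·21.5 = 135.088484
per-turn = √(135.088484² + 16²) = √(18248.8985 + 256) = √18504.8985 = 136.032711
L = 4.25 × 136.032711 = 578.139023
V = π·1.25² × L = 4.908739 × 578.139023 = 2837.933292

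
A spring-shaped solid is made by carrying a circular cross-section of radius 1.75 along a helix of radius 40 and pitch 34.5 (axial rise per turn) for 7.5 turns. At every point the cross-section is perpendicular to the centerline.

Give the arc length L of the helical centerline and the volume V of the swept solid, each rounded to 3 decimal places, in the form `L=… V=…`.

L=1902.632 V=18305.467

2πR = 2π·40 = 251.327412
per-turn = √(251.327412² + 34.5²) = √(63165.4682 + 1190.25) = √64355.7182 = 253.684288
L = 7.5 × 253.684288 = 1902.632163
V = π·1.75² × L = 9.621128 × 1902.632163 = 18305.466627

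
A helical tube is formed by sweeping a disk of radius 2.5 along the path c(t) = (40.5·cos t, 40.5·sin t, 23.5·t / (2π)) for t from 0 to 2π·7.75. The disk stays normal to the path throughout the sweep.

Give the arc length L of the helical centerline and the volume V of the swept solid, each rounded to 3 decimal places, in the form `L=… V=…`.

L=1980.526 V=38887.547

2πR = 2π·40.5 = 254.469005
per-turn = √(254.469005² + 23.5²) = √(64754.4745 + 552.25) = √65306.7245 = 255.551804
L = 7.75 × 255.551804 = 1980.526480
V = π·2.5² × L = 19.634954 × 1980.526480 = 38887.546503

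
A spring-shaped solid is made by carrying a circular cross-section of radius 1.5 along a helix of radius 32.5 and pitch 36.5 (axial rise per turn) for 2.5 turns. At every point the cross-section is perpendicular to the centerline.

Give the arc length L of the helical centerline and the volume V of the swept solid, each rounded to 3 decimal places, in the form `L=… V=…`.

2πR = 2π·32.5 = 204.203522
per-turn = √(204.203522² + 36.5²) = √(41699.0786 + 1332.25) = √43031.3286 = 207.439940
L = 2.5 × 207.439940 = 518.599849
V = π·1.5² × L = 7.068583 × 518.599849 = 3665.766323

L=518.600 V=3665.766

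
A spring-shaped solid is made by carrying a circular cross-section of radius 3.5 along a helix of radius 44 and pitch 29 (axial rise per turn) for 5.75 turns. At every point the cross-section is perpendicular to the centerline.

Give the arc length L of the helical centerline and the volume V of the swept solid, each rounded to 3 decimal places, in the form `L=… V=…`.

L=1598.368 V=61512.401

2πR = 2π·44 = 276.460154
per-turn = √(276.460154² + 29²) = √(76430.2165 + 841) = √77271.2165 = 277.977007
L = 5.75 × 277.977007 = 1598.367791
V = π·3.5² × L = 38.484510 × 1598.367791 = 61512.401242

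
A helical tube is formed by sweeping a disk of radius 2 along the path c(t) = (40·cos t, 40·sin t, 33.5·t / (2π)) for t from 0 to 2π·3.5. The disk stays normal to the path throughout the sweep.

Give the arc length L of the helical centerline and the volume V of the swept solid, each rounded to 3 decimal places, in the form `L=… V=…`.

2πR = 2π·40 = 251.327412
per-turn = √(251.327412² + 33.5²) = √(63165.4682 + 1122.25) = √64287.7182 = 253.550228
L = 3.5 × 253.550228 = 887.425798
V = π·2² × L = 12.566371 × 887.425798 = 11151.721475

L=887.426 V=11151.721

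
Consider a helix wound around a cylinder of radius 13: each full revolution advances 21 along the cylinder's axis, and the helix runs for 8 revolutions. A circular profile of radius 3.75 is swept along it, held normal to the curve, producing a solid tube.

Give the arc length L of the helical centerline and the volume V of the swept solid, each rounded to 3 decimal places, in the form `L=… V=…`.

2πR = 2π·13 = 81.681409
per-turn = √(81.681409² + 21²) = √(6671.8526 + 441) = √7112.8526 = 84.337729
L = 8 × 84.337729 = 674.701834
V = π·3.75² × L = 44.178647 × 674.701834 = 29807.413946

L=674.702 V=29807.414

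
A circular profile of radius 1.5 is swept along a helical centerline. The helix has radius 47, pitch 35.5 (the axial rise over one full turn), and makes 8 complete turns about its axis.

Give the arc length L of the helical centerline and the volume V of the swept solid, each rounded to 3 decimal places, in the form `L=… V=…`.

2πR = 2π·47 = 295.309709
per-turn = √(295.309709² + 35.5²) = √(87207.8245 + 1260.25) = √88468.0745 = 297.435833
L = 8 × 297.435833 = 2379.486660
V = π·1.5² × L = 7.068583 × 2379.486660 = 16819.600076

L=2379.487 V=16819.600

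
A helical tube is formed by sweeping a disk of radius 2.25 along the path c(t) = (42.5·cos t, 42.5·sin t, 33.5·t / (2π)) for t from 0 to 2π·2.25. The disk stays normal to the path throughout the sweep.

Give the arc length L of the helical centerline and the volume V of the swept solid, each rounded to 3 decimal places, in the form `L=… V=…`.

2πR = 2π·42.5 = 267.035376
per-turn = √(267.035376² + 33.5²) = √(71307.8918 + 1122.25) = √72430.1418 = 269.128486
L = 2.25 × 269.128486 = 605.539093
V = π·2.25² × L = 15.904313 × 605.539093 = 9630.683149

L=605.539 V=9630.683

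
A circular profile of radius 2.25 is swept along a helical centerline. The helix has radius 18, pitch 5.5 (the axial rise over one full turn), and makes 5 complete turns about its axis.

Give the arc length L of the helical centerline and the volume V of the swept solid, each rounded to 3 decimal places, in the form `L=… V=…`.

2πR = 2π·18 = 113.097336
per-turn = √(113.097336² + 5.5²) = √(12791.0073 + 30.25) = √12821.2573 = 113.230991
L = 5 × 113.230991 = 566.154955
V = π·2.25² × L = 15.904313 × 566.154955 = 9004.305496

L=566.155 V=9004.305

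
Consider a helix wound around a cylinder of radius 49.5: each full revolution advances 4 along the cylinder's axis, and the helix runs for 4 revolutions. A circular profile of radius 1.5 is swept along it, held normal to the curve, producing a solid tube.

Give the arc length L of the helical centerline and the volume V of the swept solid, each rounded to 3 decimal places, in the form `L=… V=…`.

2πR = 2π·49.5 = 311.017673
per-turn = √(311.017673² + 4²) = √(96731.9927 + 16) = √96747.9927 = 311.043394
L = 4 × 311.043394 = 1244.173575
V = π·1.5² × L = 7.068583 × 1244.173575 = 8794.544764

L=1244.174 V=8794.545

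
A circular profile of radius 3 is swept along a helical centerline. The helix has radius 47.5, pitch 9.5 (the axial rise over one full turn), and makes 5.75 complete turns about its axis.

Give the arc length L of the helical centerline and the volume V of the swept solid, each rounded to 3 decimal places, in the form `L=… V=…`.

L=1716.964 V=48546.018

2πR = 2π·47.5 = 298.451302
per-turn = √(298.451302² + 9.5²) = √(89073.1797 + 90.25) = √89163.4297 = 298.602461
L = 5.75 × 298.602461 = 1716.964151
V = π·3² × L = 28.274334 × 1716.964151 = 48546.017664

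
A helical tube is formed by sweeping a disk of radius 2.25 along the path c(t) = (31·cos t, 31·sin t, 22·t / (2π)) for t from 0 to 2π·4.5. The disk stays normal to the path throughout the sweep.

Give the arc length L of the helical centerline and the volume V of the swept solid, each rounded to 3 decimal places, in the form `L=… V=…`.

L=882.078 V=14028.838

2πR = 2π·31 = 194.778745
per-turn = √(194.778745² + 22²) = √(37938.7593 + 484) = √38422.7593 = 196.017242
L = 4.5 × 196.017242 = 882.077591
V = π·2.25² × L = 15.904313 × 882.077591 = 14028.837926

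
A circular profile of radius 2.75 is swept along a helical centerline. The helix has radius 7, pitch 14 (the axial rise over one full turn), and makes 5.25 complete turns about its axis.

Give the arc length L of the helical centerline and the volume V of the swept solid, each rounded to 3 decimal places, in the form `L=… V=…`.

L=242.323 V=5757.175

2πR = 2π·7 = 43.982297
per-turn = √(43.982297² + 14²) = √(1934.4425 + 196) = √2130.4425 = 46.156716
L = 5.25 × 46.156716 = 242.322761
V = π·2.75² × L = 23.758294 × 242.322761 = 5757.175500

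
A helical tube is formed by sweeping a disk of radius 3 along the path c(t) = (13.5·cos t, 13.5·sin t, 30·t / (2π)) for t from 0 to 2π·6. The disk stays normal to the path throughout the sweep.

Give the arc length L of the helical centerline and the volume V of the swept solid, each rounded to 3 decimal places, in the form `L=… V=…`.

2πR = 2π·13.5 = 84.823002
per-turn = √(84.823002² + 30²) = √(7194.9416 + 900) = √8094.9416 = 89.971893
L = 6 × 89.971893 = 539.831361
V = π·3² × L = 28.274334 × 539.831361 = 15263.372130

L=539.831 V=15263.372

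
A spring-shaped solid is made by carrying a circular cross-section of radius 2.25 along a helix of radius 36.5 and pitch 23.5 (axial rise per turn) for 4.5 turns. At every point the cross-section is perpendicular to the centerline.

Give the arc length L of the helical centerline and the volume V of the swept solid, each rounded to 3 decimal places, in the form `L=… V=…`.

L=1037.417 V=16499.406

2πR = 2π·36.5 = 229.336264
per-turn = √(229.336264² + 23.5²) = √(52595.1219 + 552.25) = √53147.3719 = 230.537138
L = 4.5 × 230.537138 = 1037.417120
V = π·2.25² × L = 15.904313 × 1037.417120 = 16499.406383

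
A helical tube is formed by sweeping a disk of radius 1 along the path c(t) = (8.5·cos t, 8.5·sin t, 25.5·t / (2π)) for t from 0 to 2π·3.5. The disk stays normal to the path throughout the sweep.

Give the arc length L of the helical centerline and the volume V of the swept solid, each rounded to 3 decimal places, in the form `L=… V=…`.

L=207.139 V=650.745

2πR = 2π·8.5 = 53.407075
per-turn = √(53.407075² + 25.5²) = √(2852.3157 + 650.25) = √3502.5657 = 59.182478
L = 3.5 × 59.182478 = 207.138672
V = π·1² × L = 3.141593 × 207.138672 = 650.745331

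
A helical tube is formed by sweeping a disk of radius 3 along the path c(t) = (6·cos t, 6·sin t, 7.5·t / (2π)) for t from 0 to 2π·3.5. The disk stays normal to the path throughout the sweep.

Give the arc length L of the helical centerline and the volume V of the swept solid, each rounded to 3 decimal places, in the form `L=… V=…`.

2πR = 2π·6 = 37.699112
per-turn = √(37.699112² + 7.5²) = √(1421.2230 + 56.25) = √1477.4730 = 38.437911
L = 3.5 × 38.437911 = 134.532690
V = π·3² × L = 28.274334 × 134.532690 = 3803.822194

L=134.533 V=3803.822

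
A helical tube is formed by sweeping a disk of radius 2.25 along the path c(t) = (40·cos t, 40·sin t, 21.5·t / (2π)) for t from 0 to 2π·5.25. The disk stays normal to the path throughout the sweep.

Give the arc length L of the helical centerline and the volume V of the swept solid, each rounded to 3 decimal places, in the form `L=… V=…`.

2πR = 2π·40 = 251.327412
per-turn = √(251.327412² + 21.5²) = √(63165.4682 + 462.25) = √63627.7182 = 252.245353
L = 5.25 × 252.245353 = 1324.288104
V = π·2.25² × L = 15.904313 × 1324.288104 = 21061.892252

L=1324.288 V=21061.892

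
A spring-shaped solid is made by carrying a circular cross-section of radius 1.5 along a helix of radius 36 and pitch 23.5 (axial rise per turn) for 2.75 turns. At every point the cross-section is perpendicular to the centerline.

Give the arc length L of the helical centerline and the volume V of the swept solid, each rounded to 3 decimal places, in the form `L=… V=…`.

2πR = 2π·36 = 226.194671
per-turn = √(226.194671² + 23.5²) = √(51164.0292 + 552.25) = √51716.2792 = 227.412135
L = 2.75 × 227.412135 = 625.383372
V = π·1.5² × L = 7.068583 × 625.383372 = 4420.574564

L=625.383 V=4420.575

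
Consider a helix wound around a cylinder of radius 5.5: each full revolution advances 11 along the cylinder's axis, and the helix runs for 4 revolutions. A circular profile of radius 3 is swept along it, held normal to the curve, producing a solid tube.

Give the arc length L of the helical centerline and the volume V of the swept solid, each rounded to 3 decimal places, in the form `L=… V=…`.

2πR = 2π·5.5 = 34.557519
per-turn = √(34.557519² + 11²) = √(1194.2221 + 121) = √1315.2221 = 36.265991
L = 4 × 36.265991 = 145.063966
V = π·3² × L = 28.274334 × 145.063966 = 4101.586998

L=145.064 V=4101.587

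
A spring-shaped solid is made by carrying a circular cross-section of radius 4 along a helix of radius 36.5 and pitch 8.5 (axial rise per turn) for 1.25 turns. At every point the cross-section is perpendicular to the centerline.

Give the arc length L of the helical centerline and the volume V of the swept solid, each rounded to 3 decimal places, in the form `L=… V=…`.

2πR = 2π·36.5 = 229.336264
per-turn = √(229.336264² + 8.5²) = √(52595.1219 + 72.25) = √52667.3719 = 229.493729
L = 1.25 × 229.493729 = 286.867162
V = π·4² × L = 50.265482 × 286.867162 = 14419.516289

L=286.867 V=14419.516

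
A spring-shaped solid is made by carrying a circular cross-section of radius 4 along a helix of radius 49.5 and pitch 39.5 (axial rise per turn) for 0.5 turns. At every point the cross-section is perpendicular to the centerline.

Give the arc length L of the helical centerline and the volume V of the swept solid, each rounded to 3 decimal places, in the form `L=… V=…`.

L=156.758 V=7879.515

2πR = 2π·49.5 = 311.017673
per-turn = √(311.017673² + 39.5²) = √(96731.9927 + 1560.25) = √98292.2427 = 313.515937
L = 0.5 × 313.515937 = 156.757968
V = π·4² × L = 50.265482 × 156.757968 = 7879.514915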